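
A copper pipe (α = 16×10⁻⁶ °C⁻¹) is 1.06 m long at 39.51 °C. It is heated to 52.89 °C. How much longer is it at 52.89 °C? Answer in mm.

ΔL = 0.227 mm

|ΔT| = |52.89 − 39.51| = 13.38 K
ΔL = αL₀ΔT = (16×10⁻⁶)(1.06)(13.38) = 2.27×10⁻⁴ m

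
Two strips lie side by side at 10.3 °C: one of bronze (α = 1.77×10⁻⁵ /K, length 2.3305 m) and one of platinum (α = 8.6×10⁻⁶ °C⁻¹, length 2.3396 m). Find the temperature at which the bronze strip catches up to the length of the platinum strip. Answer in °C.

T = 441.0 °C

L₁(1 + α₁ΔT) = L₂(1 + α₂ΔT) ⇒ ΔT = (L₂ − L₁)/(α₁L₁ − α₂L₂)
L₂ − L₁ = 2.3396 − 2.3305 = 9.10×10⁻³ m
α₁L₁ − α₂L₂ = 1.77×10⁻⁵×2.3305 − 8.6×10⁻⁶×2.3396 = 2.112929×10⁻⁵ m/K
ΔT = 9.10×10⁻³ / 2.112929×10⁻⁵ = 430.682 K
T = 10.3 + 430.682 = 440.982 °C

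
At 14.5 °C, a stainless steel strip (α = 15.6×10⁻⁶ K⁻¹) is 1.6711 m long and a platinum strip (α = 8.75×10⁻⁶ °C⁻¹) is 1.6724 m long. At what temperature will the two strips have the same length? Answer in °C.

T = 128.2 °C

L₁(1 + α₁ΔT) = L₂(1 + α₂ΔT) ⇒ ΔT = (L₂ − L₁)/(α₁L₁ − α₂L₂)
L₂ − L₁ = 1.6724 − 1.6711 = 1.30×10⁻³ m
α₁L₁ − α₂L₂ = 15.6×10⁻⁶×1.6711 − 8.75×10⁻⁶×1.6724 = 1.143566×10⁻⁵ m/K
ΔT = 1.30×10⁻³ / 1.143566×10⁻⁵ = 113.679 K
T = 14.5 + 113.679 = 128.179 °C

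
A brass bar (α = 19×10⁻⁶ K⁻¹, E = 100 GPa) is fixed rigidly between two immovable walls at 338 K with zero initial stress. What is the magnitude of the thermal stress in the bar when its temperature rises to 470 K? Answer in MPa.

σ = 251 MPa

Fully constrained: the free strain ε = αΔT is blocked, so σ = Eε = EαΔT.
|ΔT| = 132 K
σ = 100×10⁹ × 19×10⁻⁶ × 132 = 2.51×10⁸ Pa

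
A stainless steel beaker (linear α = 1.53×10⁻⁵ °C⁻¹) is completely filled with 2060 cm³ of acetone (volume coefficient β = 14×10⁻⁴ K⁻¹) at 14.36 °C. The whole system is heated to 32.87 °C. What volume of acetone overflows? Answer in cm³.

51.6 cm³

The beaker also expands: β_container ≈ 3α = 4.59×10⁻⁵ /K
Net overflow = V₀(β_liq − 3α_cont)ΔT
β − 3α = 1.40×10⁻³ − 4.59×10⁻⁵ = 1.3541×10⁻³ /K; ΔT = 18.51 K
ΔV = 2060 × 1.3541×10⁻³ × 18.51 = 51.6 cm³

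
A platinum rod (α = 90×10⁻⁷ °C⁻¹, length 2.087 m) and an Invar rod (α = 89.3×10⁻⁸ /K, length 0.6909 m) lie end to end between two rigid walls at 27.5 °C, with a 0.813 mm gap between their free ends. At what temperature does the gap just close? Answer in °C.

T = 69.4 °C

α₁L₁ = 1.8783×10⁻⁵ m/K, α₂L₂ = 6.169737×10⁻⁷ m/K → total 1.93999737×10⁻⁵ m/K
ΔT = g/(α₁L₁+α₂L₂) = 8.13×10⁻⁴ / 1.93999737×10⁻⁵ = 41.907 K
T = 27.5 + 41.907 = 69.407 °C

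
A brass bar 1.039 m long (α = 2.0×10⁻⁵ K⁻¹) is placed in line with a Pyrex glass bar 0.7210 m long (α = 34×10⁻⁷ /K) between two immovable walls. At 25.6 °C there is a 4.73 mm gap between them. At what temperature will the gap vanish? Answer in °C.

T = 229 °C

α₁L₁ = 2.078×10⁻⁵ m/K, α₂L₂ = 2.4514×10⁻⁶ m/K → total 2.32314×10⁻⁵ m/K
ΔT = g/(α₁L₁+α₂L₂) = 4.73×10⁻³ / 2.32314×10⁻⁵ = 203.60 K
T = 25.6 + 203.60 = 229.20 °C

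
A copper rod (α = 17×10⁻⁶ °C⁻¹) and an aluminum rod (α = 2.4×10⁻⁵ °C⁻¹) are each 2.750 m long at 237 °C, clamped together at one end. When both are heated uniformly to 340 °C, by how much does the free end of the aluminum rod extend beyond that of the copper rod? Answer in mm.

ΔT = 103 K
copper: ΔL = 17×10⁻⁶ × 2.750 m × 103 = 4.8152×10⁻³ m = 4.8152 mm
aluminum: ΔL = 2.4×10⁻⁵ × 2.750 m × 103 = 6.7980×10⁻³ m = 6.7980 mm
difference = 6.7980 − 4.8152 = 1.9828 mm

1.98 mm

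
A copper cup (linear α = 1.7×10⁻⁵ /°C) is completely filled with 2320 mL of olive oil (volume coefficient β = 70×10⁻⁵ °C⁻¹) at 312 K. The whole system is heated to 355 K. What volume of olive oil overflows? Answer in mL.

64.7 mL

The cup also expands: β_container ≈ 3α = 5.1×10⁻⁵ /K
Net overflow = V₀(β_liq − 3α_cont)ΔT
β − 3α = 7.00×10⁻⁴ − 5.1×10⁻⁵ = 6.49×10⁻⁴ /K; ΔT = 43 K
ΔV = 2320 × 6.49×10⁻⁴ × 43 = 64.7 mL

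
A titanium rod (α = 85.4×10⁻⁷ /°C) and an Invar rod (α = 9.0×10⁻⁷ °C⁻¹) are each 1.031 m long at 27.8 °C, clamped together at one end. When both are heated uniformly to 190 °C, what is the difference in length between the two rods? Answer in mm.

1.28 mm

ΔT = 162.2 K
titanium: ΔL = 85.4×10⁻⁷ × 1.031 m × 162.2 = 1.4281×10⁻³ m = 1.4281 mm
Invar: ΔL = 9.0×10⁻⁷ × 1.031 m × 162.2 = 1.5051×10⁻⁴ m = 0.15051 mm
difference = 1.4281 − 0.15051 = 1.27759 mm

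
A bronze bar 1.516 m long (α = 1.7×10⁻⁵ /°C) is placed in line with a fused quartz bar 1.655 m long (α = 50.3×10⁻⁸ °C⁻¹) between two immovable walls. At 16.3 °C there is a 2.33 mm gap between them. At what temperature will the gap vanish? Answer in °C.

T = 104 °C

α₁L₁ = 2.5772×10⁻⁵ m/K, α₂L₂ = 8.32465×10⁻⁷ m/K → total 2.6604465×10⁻⁵ m/K
ΔT = g/(α₁L₁+α₂L₂) = 2.33×10⁻³ / 2.6604465×10⁻⁵ = 87.58 K
T = 16.3 + 87.58 = 103.88 °C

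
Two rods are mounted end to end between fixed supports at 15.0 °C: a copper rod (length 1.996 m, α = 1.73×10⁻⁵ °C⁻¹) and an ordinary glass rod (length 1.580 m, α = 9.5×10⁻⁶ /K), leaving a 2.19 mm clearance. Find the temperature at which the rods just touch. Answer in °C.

T = 59.2 °C

Gap closes when ΔL₁ + ΔL₂ = 2.19 mm = 2.19×10⁻³ m
(α₁L₁ + α₂L₂)ΔT = g
α₁L₁ + α₂L₂ = 1.73×10⁻⁵×1.996 + 9.5×10⁻⁶×1.580 = 4.95408×10⁻⁵ m/K
ΔT = 2.19×10⁻³ / 4.95408×10⁻⁵ = 44.206 K
T = 15.0 + 44.206 = 59.206 °C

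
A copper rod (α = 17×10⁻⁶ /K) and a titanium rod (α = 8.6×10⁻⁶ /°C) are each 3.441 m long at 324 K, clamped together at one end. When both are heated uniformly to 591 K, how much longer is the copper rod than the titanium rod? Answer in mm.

7.72 mm

ΔT = 267 K
copper: ΔL = 17×10⁻⁶ × 3.441 m × 267 = 1.5619×10⁻² m = 15.619 mm
titanium: ΔL = 8.6×10⁻⁶ × 3.441 m × 267 = 7.9012×10⁻³ m = 7.9012 mm
difference = 15.619 − 7.9012 = 7.7178 mm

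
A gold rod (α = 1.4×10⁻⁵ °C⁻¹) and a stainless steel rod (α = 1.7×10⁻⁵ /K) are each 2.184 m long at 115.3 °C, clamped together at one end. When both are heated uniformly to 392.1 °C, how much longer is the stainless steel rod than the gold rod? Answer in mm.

1.81 mm

ΔT = 276.8 K
gold: ΔL = 1.4×10⁻⁵ × 2.184 m × 276.8 = 8.4634×10⁻³ m = 8.4634 mm
stainless steel: ΔL = 1.7×10⁻⁵ × 2.184 m × 276.8 = 1.0277×10⁻² m = 10.277 mm
difference = 10.277 − 8.4634 = 1.8136 mm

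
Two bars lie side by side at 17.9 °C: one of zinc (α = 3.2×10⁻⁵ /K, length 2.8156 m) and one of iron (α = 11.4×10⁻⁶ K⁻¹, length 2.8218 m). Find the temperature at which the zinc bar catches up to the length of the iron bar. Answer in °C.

T = 124.9 °C

L₁(1 + α₁ΔT) = L₂(1 + α₂ΔT) ⇒ ΔT = (L₂ − L₁)/(α₁L₁ − α₂L₂)
L₂ − L₁ = 2.8218 − 2.8156 = 6.20×10⁻³ m
α₁L₁ − α₂L₂ = 3.2×10⁻⁵×2.8156 − 11.4×10⁻⁶×2.8218 = 5.793068×10⁻⁵ m/K
ΔT = 6.20×10⁻³ / 5.793068×10⁻⁵ = 107.024 K
T = 17.9 + 107.024 = 124.924 °C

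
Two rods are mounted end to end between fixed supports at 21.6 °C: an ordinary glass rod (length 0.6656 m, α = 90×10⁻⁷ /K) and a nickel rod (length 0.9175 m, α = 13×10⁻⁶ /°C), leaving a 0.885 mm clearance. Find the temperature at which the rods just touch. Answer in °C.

T = 71.0 °C

α₁L₁ = 5.9904×10⁻⁶ m/K, α₂L₂ = 1.19275×10⁻⁵ m/K → total 1.79179×10⁻⁵ m/K
ΔT = g/(α₁L₁+α₂L₂) = 8.85×10⁻⁴ / 1.79179×10⁻⁵ = 49.392 K
T = 21.6 + 49.392 = 70.992 °C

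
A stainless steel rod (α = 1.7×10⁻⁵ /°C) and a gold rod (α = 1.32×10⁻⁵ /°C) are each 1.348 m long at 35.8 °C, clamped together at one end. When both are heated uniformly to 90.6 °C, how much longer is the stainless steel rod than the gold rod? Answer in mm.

0.281 mm

ΔT = 54.8 K
stainless steel: ΔL = 1.7×10⁻⁵ × 1.348 m × 54.8 = 1.2558×10⁻³ m = 1.2558 mm
gold: ΔL = 1.32×10⁻⁵ × 1.348 m × 54.8 = 9.7509×10⁻⁴ m = 0.97509 mm
difference = 1.2558 − 0.97509 = 0.28071 mm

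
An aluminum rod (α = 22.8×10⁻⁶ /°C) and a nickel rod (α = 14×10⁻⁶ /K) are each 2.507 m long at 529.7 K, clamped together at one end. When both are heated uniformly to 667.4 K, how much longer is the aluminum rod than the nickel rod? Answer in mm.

3.04 mm

ΔT = 137.7 K
aluminum: ΔL = 22.8×10⁻⁶ × 2.507 m × 137.7 = 7.8709×10⁻³ m = 7.8709 mm
nickel: ΔL = 14×10⁻⁶ × 2.507 m × 137.7 = 4.8330×10⁻³ m = 4.8330 mm
difference = 7.8709 − 4.8330 = 3.0379 mm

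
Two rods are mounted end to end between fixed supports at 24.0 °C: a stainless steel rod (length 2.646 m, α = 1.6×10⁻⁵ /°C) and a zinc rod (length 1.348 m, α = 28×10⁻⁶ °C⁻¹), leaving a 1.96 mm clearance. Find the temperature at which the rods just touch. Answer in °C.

T = 48.5 °C

Gap closes when ΔL₁ + ΔL₂ = 1.96 mm = 1.96×10⁻³ m
(α₁L₁ + α₂L₂)ΔT = g
α₁L₁ + α₂L₂ = 1.6×10⁻⁵×2.646 + 28×10⁻⁶×1.348 = 8.008×10⁻⁵ m/K
ΔT = 1.96×10⁻³ / 8.008×10⁻⁵ = 24.476 K
T = 24.0 + 24.476 = 48.476 °C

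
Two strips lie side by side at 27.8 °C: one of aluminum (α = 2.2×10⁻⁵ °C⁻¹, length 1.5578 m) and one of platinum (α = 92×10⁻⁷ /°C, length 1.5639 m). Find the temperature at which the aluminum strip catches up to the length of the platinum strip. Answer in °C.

T = 334.6 °C

Equal length when α₁L₁ΔT − α₂L₂ΔT = L₂ − L₁ = 6.10×10⁻³ m
α₁L₁ = 3.42716×10⁻⁵, α₂L₂ = 1.438788×10⁻⁵ → Δ(αL) = 1.988372×10⁻⁵ m/K
ΔT = 6.10×10⁻³ / 1.988372×10⁻⁵ = 306.784 K, so T = 27.8 + 306.784 = 334.584 °C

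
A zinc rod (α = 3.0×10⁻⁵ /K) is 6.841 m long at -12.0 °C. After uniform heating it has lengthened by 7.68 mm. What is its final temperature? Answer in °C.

T = 25.4 °C

ΔL = αL₀ΔT ⇒ ΔT = ΔL / (αL₀)
ΔT = 7.68×10⁻³ m / (3.0×10⁻⁵ × 6.841 m) = 37.421 K
T = -12.0 + 37.421 = 25.421 °C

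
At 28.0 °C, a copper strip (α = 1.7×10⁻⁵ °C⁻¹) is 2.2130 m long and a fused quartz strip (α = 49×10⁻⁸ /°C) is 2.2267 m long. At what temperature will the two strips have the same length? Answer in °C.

T = 403.0 °C

Equal length when α₁L₁ΔT − α₂L₂ΔT = L₂ − L₁ = 1.37×10⁻² m
α₁L₁ = 3.7621×10⁻⁵, α₂L₂ = 1.091083×10⁻⁶ → Δ(αL) = 3.6529917×10⁻⁵ m/K
ΔT = 1.37×10⁻² / 3.6529917×10⁻⁵ = 375.035 K, so T = 28.0 + 375.035 = 403.035 °C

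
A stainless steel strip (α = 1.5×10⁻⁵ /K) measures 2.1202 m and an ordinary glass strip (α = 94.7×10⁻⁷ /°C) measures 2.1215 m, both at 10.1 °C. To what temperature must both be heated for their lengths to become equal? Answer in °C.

T = 121.1 °C

Equal length when α₁L₁ΔT − α₂L₂ΔT = L₂ − L₁ = 1.30×10⁻³ m
α₁L₁ = 3.1803×10⁻⁵, α₂L₂ = 2.0090605×10⁻⁵ → Δ(αL) = 1.1712395×10⁻⁵ m/K
ΔT = 1.30×10⁻³ / 1.1712395×10⁻⁵ = 110.994 K, so T = 10.1 + 110.994 = 121.094 °C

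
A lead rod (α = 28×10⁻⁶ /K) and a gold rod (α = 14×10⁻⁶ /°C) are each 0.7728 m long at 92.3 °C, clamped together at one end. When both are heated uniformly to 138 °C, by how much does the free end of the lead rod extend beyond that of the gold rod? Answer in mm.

ΔT = 45.7 K
lead: ΔL = 28×10⁻⁶ × 0.7728 m × 45.7 = 9.8887×10⁻⁴ m = 0.98887 mm
gold: ΔL = 14×10⁻⁶ × 0.7728 m × 45.7 = 4.9444×10⁻⁴ m = 0.49444 mm
difference = 0.98887 − 0.49444 = 0.49443 mm

0.494 mm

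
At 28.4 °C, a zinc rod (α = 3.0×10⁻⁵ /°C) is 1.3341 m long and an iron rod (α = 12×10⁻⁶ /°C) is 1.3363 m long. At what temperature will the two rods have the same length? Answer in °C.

L₁(1 + α₁ΔT) = L₂(1 + α₂ΔT) ⇒ ΔT = (L₂ − L₁)/(α₁L₁ − α₂L₂)
L₂ − L₁ = 1.3363 − 1.3341 = 2.20×10⁻³ m
α₁L₁ − α₂L₂ = 3.0×10⁻⁵×1.3341 − 12×10⁻⁶×1.3363 = 2.39874×10⁻⁵ m/K
ΔT = 2.20×10⁻³ / 2.39874×10⁻⁵ = 91.715 K
T = 28.4 + 91.715 = 120.115 °C

T = 120.1 °C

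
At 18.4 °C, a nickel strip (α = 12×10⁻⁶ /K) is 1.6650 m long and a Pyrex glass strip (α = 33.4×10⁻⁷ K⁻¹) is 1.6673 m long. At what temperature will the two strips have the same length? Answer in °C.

L₁(1 + α₁ΔT) = L₂(1 + α₂ΔT) ⇒ ΔT = (L₂ − L₁)/(α₁L₁ − α₂L₂)
L₂ − L₁ = 1.6673 − 1.6650 = 2.30×10⁻³ m
α₁L₁ − α₂L₂ = 12×10⁻⁶×1.6650 − 33.4×10⁻⁷×1.6673 = 1.4411218×10⁻⁵ m/K
ΔT = 2.30×10⁻³ / 1.4411218×10⁻⁵ = 159.598 K
T = 18.4 + 159.598 = 177.998 °C

T = 178.0 °C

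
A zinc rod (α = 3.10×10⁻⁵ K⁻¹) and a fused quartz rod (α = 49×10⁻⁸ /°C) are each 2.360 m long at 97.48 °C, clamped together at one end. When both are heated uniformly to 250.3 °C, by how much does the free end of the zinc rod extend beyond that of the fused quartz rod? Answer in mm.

ΔT = 152.82 K
zinc: ΔL = 3.10×10⁻⁵ × 2.360 m × 152.82 = 1.1180×10⁻² m = 11.180 mm
fused quartz: ΔL = 49×10⁻⁸ × 2.360 m × 152.82 = 1.7672×10⁻⁴ m = 0.17672 mm
difference = 11.180 − 0.17672 = 11.00328 mm

11.0 mm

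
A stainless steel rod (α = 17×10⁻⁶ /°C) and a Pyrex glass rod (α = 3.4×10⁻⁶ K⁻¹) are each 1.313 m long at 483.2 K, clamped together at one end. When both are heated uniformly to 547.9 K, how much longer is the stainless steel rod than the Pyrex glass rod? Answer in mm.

ΔT = 64.7 K
stainless steel: ΔL = 17×10⁻⁶ × 1.313 m × 64.7 = 1.4442×10⁻³ m = 1.4442 mm
Pyrex glass: ΔL = 3.4×10⁻⁶ × 1.313 m × 64.7 = 2.8883×10⁻⁴ m = 0.28883 mm
difference = 1.4442 − 0.28883 = 1.15537 mm

1.16 mm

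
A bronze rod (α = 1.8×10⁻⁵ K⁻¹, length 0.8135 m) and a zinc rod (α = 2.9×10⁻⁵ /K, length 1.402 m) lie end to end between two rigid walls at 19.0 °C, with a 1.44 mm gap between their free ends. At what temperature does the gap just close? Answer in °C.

T = 45.0 °C

Gap closes when ΔL₁ + ΔL₂ = 1.44 mm = 1.44×10⁻³ m
(α₁L₁ + α₂L₂)ΔT = g
α₁L₁ + α₂L₂ = 1.8×10⁻⁵×0.8135 + 2.9×10⁻⁵×1.402 = 5.5301×10⁻⁵ m/K
ΔT = 1.44×10⁻³ / 5.5301×10⁻⁵ = 26.039 K
T = 19.0 + 26.039 = 45.039 °C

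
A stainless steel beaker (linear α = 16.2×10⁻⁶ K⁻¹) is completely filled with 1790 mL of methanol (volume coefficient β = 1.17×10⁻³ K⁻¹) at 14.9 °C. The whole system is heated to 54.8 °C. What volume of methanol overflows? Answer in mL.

80.1 mL

The beaker also expands: β_container ≈ 3α = 4.86×10⁻⁵ /K
Net overflow = V₀(β_liq − 3α_cont)ΔT
β − 3α = 1.17×10⁻³ − 4.86×10⁻⁵ = 1.1214×10⁻³ /K; ΔT = 39.9 K
ΔV = 1790 × 1.1214×10⁻³ × 39.9 = 80.1 mL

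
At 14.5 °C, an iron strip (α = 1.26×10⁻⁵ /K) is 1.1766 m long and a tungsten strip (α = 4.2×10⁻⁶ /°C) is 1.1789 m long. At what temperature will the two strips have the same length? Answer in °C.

T = 247.4 °C

L₁(1 + α₁ΔT) = L₂(1 + α₂ΔT) ⇒ ΔT = (L₂ − L₁)/(α₁L₁ − α₂L₂)
L₂ − L₁ = 1.1789 − 1.1766 = 2.30×10⁻³ m
α₁L₁ − α₂L₂ = 1.26×10⁻⁵×1.1766 − 4.2×10⁻⁶×1.1789 = 9.87378×10⁻⁶ m/K
ΔT = 2.30×10⁻³ / 9.87378×10⁻⁶ = 232.940 K
T = 14.5 + 232.940 = 247.440 °C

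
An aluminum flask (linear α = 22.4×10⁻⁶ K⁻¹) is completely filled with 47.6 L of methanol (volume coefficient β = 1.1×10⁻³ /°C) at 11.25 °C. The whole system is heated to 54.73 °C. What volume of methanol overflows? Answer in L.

2.14 L

The flask also expands: β_container ≈ 3α = 6.72×10⁻⁵ /K
Net overflow = V₀(β_liq − 3α_cont)ΔT
β − 3α = 1.10×10⁻³ − 6.72×10⁻⁵ = 1.0328×10⁻³ /K; ΔT = 43.48 K
ΔV = 47.6 × 1.0328×10⁻³ × 43.48 = 2.14 L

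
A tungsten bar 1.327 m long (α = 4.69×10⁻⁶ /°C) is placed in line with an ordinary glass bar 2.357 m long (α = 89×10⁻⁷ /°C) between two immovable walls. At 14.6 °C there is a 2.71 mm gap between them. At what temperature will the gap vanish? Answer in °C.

Gap closes when ΔL₁ + ΔL₂ = 2.71 mm = 2.71×10⁻³ m
(α₁L₁ + α₂L₂)ΔT = g
α₁L₁ + α₂L₂ = 4.69×10⁻⁶×1.327 + 89×10⁻⁷×2.357 = 2.720093×10⁻⁵ m/K
ΔT = 2.71×10⁻³ / 2.720093×10⁻⁵ = 99.63 K
T = 14.6 + 99.63 = 114.23 °C

T = 114 °C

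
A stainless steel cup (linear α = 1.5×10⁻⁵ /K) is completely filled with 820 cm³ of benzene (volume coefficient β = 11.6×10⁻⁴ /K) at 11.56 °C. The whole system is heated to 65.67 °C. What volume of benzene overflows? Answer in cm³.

49.5 cm³

The cup also expands: β_container ≈ 3α = 4.5×10⁻⁵ /K
Net overflow = V₀(β_liq − 3α_cont)ΔT
β − 3α = 1.16×10⁻³ − 4.5×10⁻⁵ = 1.115×10⁻³ /K; ΔT = 54.11 K
ΔV = 820 × 1.115×10⁻³ × 54.11 = 49.5 cm³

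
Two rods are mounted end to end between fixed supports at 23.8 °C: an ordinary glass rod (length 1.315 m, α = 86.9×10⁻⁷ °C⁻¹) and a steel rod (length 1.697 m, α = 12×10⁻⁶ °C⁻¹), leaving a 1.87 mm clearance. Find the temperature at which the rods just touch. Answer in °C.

T = 82.6 °C

α₁L₁ = 1.142735×10⁻⁵ m/K, α₂L₂ = 2.0364×10⁻⁵ m/K → total 3.179135×10⁻⁵ m/K
ΔT = g/(α₁L₁+α₂L₂) = 1.87×10⁻³ / 3.179135×10⁻⁵ = 58.821 K
T = 23.8 + 58.821 = 82.621 °C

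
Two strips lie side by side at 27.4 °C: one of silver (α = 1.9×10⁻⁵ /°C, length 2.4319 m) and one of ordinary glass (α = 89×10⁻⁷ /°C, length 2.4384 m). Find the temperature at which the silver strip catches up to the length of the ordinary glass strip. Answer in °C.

Equal length when α₁L₁ΔT − α₂L₂ΔT = L₂ − L₁ = 6.50×10⁻³ m
α₁L₁ = 4.62061×10⁻⁵, α₂L₂ = 2.170176×10⁻⁵ → Δ(αL) = 2.450434×10⁻⁵ m/K
ΔT = 6.50×10⁻³ / 2.450434×10⁻⁵ = 265.259 K, so T = 27.4 + 265.259 = 292.659 °C

T = 292.7 °C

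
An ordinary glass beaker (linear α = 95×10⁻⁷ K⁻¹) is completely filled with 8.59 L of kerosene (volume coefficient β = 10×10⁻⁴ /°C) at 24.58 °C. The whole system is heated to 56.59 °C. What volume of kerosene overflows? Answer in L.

The beaker also expands: β_container ≈ 3α = 2.85×10⁻⁵ /K
Net overflow = V₀(β_liq − 3α_cont)ΔT
β − 3α = 1.00×10⁻³ − 2.85×10⁻⁵ = 9.715×10⁻⁴ /K; ΔT = 32.01 K
ΔV = 8.59 × 9.715×10⁻⁴ × 32.01 = 0.267 L

0.267 L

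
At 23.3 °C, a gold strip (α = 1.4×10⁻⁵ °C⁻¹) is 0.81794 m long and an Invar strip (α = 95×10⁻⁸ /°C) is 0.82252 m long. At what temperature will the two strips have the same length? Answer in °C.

T = 452.6 °C

L₁(1 + α₁ΔT) = L₂(1 + α₂ΔT) ⇒ ΔT = (L₂ − L₁)/(α₁L₁ − α₂L₂)
L₂ − L₁ = 0.82252 − 0.81794 = 4.58×10⁻³ m
α₁L₁ − α₂L₂ = 1.4×10⁻⁵×0.81794 − 95×10⁻⁸×0.82252 = 1.0669766×10⁻⁵ m/K
ΔT = 4.58×10⁻³ / 1.0669766×10⁻⁵ = 429.250 K
T = 23.3 + 429.250 = 452.550 °C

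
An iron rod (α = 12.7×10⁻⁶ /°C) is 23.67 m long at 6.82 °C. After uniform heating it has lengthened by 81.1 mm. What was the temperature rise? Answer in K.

ΔT = 270 K

ΔL = αL₀ΔT ⇒ ΔT = ΔL / (αL₀)
ΔT = 81.1×10⁻³ m / (12.7×10⁻⁶ × 23.67 m) = 269.79 K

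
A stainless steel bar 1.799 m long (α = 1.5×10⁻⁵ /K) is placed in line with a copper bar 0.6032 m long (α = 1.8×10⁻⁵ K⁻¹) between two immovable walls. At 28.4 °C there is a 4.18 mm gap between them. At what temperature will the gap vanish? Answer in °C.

α₁L₁ = 2.6985×10⁻⁵ m/K, α₂L₂ = 1.08576×10⁻⁵ m/K → total 3.78426×10⁻⁵ m/K
ΔT = g/(α₁L₁+α₂L₂) = 4.18×10⁻³ / 3.78426×10⁻⁵ = 110.46 K
T = 28.4 + 110.46 = 138.86 °C

T = 139 °C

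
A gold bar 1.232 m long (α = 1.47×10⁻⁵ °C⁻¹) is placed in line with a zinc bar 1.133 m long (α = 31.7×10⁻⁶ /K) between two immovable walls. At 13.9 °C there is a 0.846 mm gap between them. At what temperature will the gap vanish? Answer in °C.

α₁L₁ = 1.81104×10⁻⁵ m/K, α₂L₂ = 3.59161×10⁻⁵ m/K → total 5.40265×10⁻⁵ m/K
ΔT = g/(α₁L₁+α₂L₂) = 8.46×10⁻⁴ / 5.40265×10⁻⁵ = 15.659 K
T = 13.9 + 15.659 = 29.559 °C

T = 29.6 °C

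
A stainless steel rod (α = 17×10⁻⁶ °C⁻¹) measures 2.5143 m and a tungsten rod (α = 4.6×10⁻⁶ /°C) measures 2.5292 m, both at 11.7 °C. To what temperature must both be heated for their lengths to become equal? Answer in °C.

T = 490.7 °C

L₁(1 + α₁ΔT) = L₂(1 + α₂ΔT) ⇒ ΔT = (L₂ − L₁)/(α₁L₁ − α₂L₂)
L₂ − L₁ = 2.5292 − 2.5143 = 1.49×10⁻² m
α₁L₁ − α₂L₂ = 17×10⁻⁶×2.5143 − 4.6×10⁻⁶×2.5292 = 3.110878×10⁻⁵ m/K
ΔT = 1.49×10⁻² / 3.110878×10⁻⁵ = 478.964 K
T = 11.7 + 478.964 = 490.664 °C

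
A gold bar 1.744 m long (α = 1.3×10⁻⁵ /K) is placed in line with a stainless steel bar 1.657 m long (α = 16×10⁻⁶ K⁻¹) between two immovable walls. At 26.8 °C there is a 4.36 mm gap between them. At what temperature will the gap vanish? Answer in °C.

T = 115 °C

α₁L₁ = 2.2672×10⁻⁵ m/K, α₂L₂ = 2.6512×10⁻⁵ m/K → total 4.9184×10⁻⁵ m/K
ΔT = g/(α₁L₁+α₂L₂) = 4.36×10⁻³ / 4.9184×10⁻⁵ = 88.65 K
T = 26.8 + 88.65 = 115.45 °C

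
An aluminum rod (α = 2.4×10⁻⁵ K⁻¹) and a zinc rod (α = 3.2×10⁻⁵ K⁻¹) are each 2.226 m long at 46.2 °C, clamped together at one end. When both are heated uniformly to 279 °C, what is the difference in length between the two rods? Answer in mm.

ΔT = 232.8 K
aluminum: ΔL = 2.4×10⁻⁵ × 2.226 m × 232.8 = 1.2437×10⁻² m = 12.437 mm
zinc: ΔL = 3.2×10⁻⁵ × 2.226 m × 232.8 = 1.6583×10⁻² m = 16.583 mm
difference = 16.583 − 12.437 = 4.146 mm

4.15 mm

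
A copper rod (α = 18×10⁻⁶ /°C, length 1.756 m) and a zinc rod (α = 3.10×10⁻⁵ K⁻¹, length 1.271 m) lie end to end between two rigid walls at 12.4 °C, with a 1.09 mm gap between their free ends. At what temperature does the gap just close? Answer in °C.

T = 27.8 °C

α₁L₁ = 3.1608×10⁻⁵ m/K, α₂L₂ = 3.9401×10⁻⁵ m/K → total 7.1009×10⁻⁵ m/K
ΔT = g/(α₁L₁+α₂L₂) = 1.09×10⁻³ / 7.1009×10⁻⁵ = 15.350 K
T = 12.4 + 15.350 = 27.750 °C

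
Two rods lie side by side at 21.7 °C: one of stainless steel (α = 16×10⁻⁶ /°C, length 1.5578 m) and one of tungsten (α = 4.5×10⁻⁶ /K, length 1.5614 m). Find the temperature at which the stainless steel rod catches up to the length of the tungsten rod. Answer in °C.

T = 222.8 °C

L₁(1 + α₁ΔT) = L₂(1 + α₂ΔT) ⇒ ΔT = (L₂ − L₁)/(α₁L₁ − α₂L₂)
L₂ − L₁ = 1.5614 − 1.5578 = 3.60×10⁻³ m
α₁L₁ − α₂L₂ = 16×10⁻⁶×1.5578 − 4.5×10⁻⁶×1.5614 = 1.78985×10⁻⁵ m/K
ΔT = 3.60×10⁻³ / 1.78985×10⁻⁵ = 201.134 K
T = 21.7 + 201.134 = 222.834 °C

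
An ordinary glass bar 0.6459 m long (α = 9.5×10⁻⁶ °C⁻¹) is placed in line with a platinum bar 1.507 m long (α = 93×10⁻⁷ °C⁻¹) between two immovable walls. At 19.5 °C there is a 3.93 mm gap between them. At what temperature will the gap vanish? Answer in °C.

α₁L₁ = 6.13605×10⁻⁶ m/K, α₂L₂ = 1.40151×10⁻⁵ m/K → total 2.015115×10⁻⁵ m/K
ΔT = g/(α₁L₁+α₂L₂) = 3.93×10⁻³ / 2.015115×10⁻⁵ = 195.03 K
T = 19.5 + 195.03 = 214.53 °C

T = 215 °C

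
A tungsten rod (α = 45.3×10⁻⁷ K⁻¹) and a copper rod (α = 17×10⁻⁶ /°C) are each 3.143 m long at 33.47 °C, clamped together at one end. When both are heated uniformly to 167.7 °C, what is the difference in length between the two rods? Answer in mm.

5.26 mm

ΔT = 134.23 K
tungsten: ΔL = 45.3×10⁻⁷ × 3.143 m × 134.23 = 1.9111×10⁻³ m = 1.9111 mm
copper: ΔL = 17×10⁻⁶ × 3.143 m × 134.23 = 7.1720×10⁻³ m = 7.1720 mm
difference = 7.1720 − 1.9111 = 5.2609 mm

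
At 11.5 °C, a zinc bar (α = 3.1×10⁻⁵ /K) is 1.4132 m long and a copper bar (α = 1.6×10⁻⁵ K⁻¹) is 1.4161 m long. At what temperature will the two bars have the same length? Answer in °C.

T = 148.6 °C

Equal length when α₁L₁ΔT − α₂L₂ΔT = L₂ − L₁ = 2.90×10⁻³ m
α₁L₁ = 4.38092×10⁻⁵, α₂L₂ = 2.26576×10⁻⁵ → Δ(αL) = 2.11516×10⁻⁵ m/K
ΔT = 2.90×10⁻³ / 2.11516×10⁻⁵ = 137.105 K, so T = 11.5 + 137.105 = 148.605 °C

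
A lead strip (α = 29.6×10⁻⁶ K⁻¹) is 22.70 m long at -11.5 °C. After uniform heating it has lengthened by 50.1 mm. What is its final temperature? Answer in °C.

T = 63.1 °C

ΔL = αL₀ΔT ⇒ ΔT = ΔL / (αL₀)
ΔT = 50.1×10⁻³ m / (29.6×10⁻⁶ × 22.70 m) = 74.562 K
T = -11.5 + 74.562 = 63.062 °C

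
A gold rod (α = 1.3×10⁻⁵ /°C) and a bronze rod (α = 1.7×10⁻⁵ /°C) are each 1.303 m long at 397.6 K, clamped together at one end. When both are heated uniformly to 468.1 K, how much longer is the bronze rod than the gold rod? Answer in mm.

0.367 mm

ΔT = 70.5 K
gold: ΔL = 1.3×10⁻⁵ × 1.303 m × 70.5 = 1.1942×10⁻³ m = 1.1942 mm
bronze: ΔL = 1.7×10⁻⁵ × 1.303 m × 70.5 = 1.5616×10⁻³ m = 1.5616 mm
difference = 1.5616 − 1.1942 = 0.3674 mm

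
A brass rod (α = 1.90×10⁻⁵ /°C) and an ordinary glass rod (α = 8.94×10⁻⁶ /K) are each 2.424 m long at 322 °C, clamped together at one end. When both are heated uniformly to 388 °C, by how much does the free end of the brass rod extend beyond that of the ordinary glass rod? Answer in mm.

1.61 mm

ΔT = 66 K
brass: ΔL = 1.90×10⁻⁵ × 2.424 m × 66 = 3.0397×10⁻³ m = 3.0397 mm
ordinary glass: ΔL = 8.94×10⁻⁶ × 2.424 m × 66 = 1.4303×10⁻³ m = 1.4303 mm
difference = 3.0397 − 1.4303 = 1.6094 mm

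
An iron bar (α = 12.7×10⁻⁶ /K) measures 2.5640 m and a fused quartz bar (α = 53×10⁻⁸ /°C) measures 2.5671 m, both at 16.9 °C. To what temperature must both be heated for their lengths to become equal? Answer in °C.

T = 116.3 °C

Equal length when α₁L₁ΔT − α₂L₂ΔT = L₂ − L₁ = 3.10×10⁻³ m
α₁L₁ = 3.25628×10⁻⁵, α₂L₂ = 1.360563×10⁻⁶ → Δ(αL) = 3.1202237×10⁻⁵ m/K
ΔT = 3.10×10⁻³ / 3.1202237×10⁻⁵ = 99.352 K, so T = 16.9 + 99.352 = 116.252 °C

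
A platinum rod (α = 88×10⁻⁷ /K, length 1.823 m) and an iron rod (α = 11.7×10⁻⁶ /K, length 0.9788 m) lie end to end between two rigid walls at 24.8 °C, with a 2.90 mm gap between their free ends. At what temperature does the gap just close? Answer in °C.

α₁L₁ = 1.60424×10⁻⁵ m/K, α₂L₂ = 1.145196×10⁻⁵ m/K → total 2.749436×10⁻⁵ m/K
ΔT = g/(α₁L₁+α₂L₂) = 2.90×10⁻³ / 2.749436×10⁻⁵ = 105.48 K
T = 24.8 + 105.48 = 130.28 °C

T = 130 °C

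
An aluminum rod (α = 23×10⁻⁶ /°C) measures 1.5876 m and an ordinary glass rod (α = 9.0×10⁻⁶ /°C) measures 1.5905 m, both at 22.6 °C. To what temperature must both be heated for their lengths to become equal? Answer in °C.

Equal length when α₁L₁ΔT − α₂L₂ΔT = L₂ − L₁ = 2.90×10⁻³ m
α₁L₁ = 3.65148×10⁻⁵, α₂L₂ = 1.43145×10⁻⁵ → Δ(αL) = 2.22003×10⁻⁵ m/K
ΔT = 2.90×10⁻³ / 2.22003×10⁻⁵ = 130.629 K, so T = 22.6 + 130.629 = 153.229 °C

T = 153.2 °C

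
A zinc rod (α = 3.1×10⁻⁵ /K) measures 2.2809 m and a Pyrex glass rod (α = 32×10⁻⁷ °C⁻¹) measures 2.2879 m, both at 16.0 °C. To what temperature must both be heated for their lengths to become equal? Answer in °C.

Equal length when α₁L₁ΔT − α₂L₂ΔT = L₂ − L₁ = 7.00×10⁻³ m
α₁L₁ = 7.07079×10⁻⁵, α₂L₂ = 7.32128×10⁻⁶ → Δ(αL) = 6.338662×10⁻⁵ m/K
ΔT = 7.00×10⁻³ / 6.338662×10⁻⁵ = 110.433 K, so T = 16.0 + 110.433 = 126.433 °C

T = 126.4 °C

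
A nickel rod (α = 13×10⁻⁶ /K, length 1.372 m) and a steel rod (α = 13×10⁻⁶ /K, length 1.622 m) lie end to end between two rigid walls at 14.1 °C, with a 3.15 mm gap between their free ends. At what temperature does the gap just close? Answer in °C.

T = 95.0 °C

Gap closes when ΔL₁ + ΔL₂ = 3.15 mm = 3.15×10⁻³ m
(α₁L₁ + α₂L₂)ΔT = g
α₁L₁ + α₂L₂ = 13×10⁻⁶×1.372 + 13×10⁻⁶×1.622 = 3.8922×10⁻⁵ m/K
ΔT = 3.15×10⁻³ / 3.8922×10⁻⁵ = 80.931 K
T = 14.1 + 80.931 = 95.031 °C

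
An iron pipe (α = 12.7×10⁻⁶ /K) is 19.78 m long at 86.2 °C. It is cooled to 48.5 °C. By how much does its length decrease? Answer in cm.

|ΔT| = |48.5 − 86.2| = 37.7 K
ΔL = αL₀ΔT = (12.7×10⁻⁶)(19.78)(37.7) = 9.47×10⁻³ m

ΔL = 0.947 cm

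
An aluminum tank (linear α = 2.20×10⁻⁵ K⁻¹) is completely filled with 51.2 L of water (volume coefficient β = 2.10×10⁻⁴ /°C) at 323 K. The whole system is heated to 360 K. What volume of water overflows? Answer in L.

The tank also expands: β_container ≈ 3α = 6.6×10⁻⁵ /K
Net overflow = V₀(β_liq − 3α_cont)ΔT
β − 3α = 2.10×10⁻⁴ − 6.6×10⁻⁵ = 1.44×10⁻⁴ /K; ΔT = 37 K
ΔV = 51.2 × 1.44×10⁻⁴ × 37 = 0.273 L

0.273 L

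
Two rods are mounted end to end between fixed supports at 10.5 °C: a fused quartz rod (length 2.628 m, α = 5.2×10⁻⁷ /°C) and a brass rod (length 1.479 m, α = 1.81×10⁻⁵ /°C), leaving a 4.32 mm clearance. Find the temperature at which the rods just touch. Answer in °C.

T = 164 °C

α₁L₁ = 1.36656×10⁻⁶ m/K, α₂L₂ = 2.67699×10⁻⁵ m/K → total 2.813646×10⁻⁵ m/K
ΔT = g/(α₁L₁+α₂L₂) = 4.32×10⁻³ / 2.813646×10⁻⁵ = 153.54 K
T = 10.5 + 153.54 = 164.04 °C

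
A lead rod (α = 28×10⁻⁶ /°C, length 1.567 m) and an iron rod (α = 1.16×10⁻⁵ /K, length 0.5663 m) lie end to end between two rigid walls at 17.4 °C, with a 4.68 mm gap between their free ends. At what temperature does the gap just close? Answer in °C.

T = 110 °C

Gap closes when ΔL₁ + ΔL₂ = 4.68 mm = 4.68×10⁻³ m
(α₁L₁ + α₂L₂)ΔT = g
α₁L₁ + α₂L₂ = 28×10⁻⁶×1.567 + 1.16×10⁻⁵×0.5663 = 5.044508×10⁻⁵ m/K
ΔT = 4.68×10⁻³ / 5.044508×10⁻⁵ = 92.77 K
T = 17.4 + 92.77 = 110.17 °C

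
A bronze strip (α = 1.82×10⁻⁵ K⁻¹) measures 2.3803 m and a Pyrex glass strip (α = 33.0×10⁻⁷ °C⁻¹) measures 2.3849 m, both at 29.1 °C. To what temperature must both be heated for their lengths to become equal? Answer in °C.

T = 158.9 °C

L₁(1 + α₁ΔT) = L₂(1 + α₂ΔT) ⇒ ΔT = (L₂ − L₁)/(α₁L₁ − α₂L₂)
L₂ − L₁ = 2.3849 − 2.3803 = 4.60×10⁻³ m
α₁L₁ − α₂L₂ = 1.82×10⁻⁵×2.3803 − 33.0×10⁻⁷×2.3849 = 3.545129×10⁻⁵ m/K
ΔT = 4.60×10⁻³ / 3.545129×10⁻⁵ = 129.756 K
T = 29.1 + 129.756 = 158.856 °C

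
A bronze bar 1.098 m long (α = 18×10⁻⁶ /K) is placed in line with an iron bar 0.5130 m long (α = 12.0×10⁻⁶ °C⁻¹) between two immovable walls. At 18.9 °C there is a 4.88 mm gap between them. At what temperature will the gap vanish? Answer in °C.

Gap closes when ΔL₁ + ΔL₂ = 4.88 mm = 4.88×10⁻³ m
(α₁L₁ + α₂L₂)ΔT = g
α₁L₁ + α₂L₂ = 18×10⁻⁶×1.098 + 12.0×10⁻⁶×0.5130 = 2.592×10⁻⁵ m/K
ΔT = 4.88×10⁻³ / 2.592×10⁻⁵ = 188.27 K
T = 18.9 + 188.27 = 207.17 °C

T = 207 °C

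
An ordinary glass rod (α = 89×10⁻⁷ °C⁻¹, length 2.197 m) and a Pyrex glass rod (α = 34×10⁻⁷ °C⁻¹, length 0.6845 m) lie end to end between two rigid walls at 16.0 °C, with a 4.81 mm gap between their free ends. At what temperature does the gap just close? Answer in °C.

α₁L₁ = 1.95533×10⁻⁵ m/K, α₂L₂ = 2.3273×10⁻⁶ m/K → total 2.18806×10⁻⁵ m/K
ΔT = g/(α₁L₁+α₂L₂) = 4.81×10⁻³ / 2.18806×10⁻⁵ = 219.83 K
T = 16.0 + 219.83 = 235.83 °C

T = 236 °C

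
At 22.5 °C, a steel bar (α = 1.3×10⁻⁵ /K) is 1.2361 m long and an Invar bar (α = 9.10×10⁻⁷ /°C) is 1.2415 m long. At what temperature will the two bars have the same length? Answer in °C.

Equal length when α₁L₁ΔT − α₂L₂ΔT = L₂ − L₁ = 5.40×10⁻³ m
α₁L₁ = 1.60693×10⁻⁵, α₂L₂ = 1.129765×10⁻⁶ → Δ(αL) = 1.4939535×10⁻⁵ m/K
ΔT = 5.40×10⁻³ / 1.4939535×10⁻⁵ = 361.457 K, so T = 22.5 + 361.457 = 383.957 °C

T = 384.0 °C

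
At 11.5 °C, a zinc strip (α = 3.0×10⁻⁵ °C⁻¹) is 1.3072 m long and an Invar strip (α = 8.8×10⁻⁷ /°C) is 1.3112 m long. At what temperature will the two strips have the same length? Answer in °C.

T = 116.6 °C

Equal length when α₁L₁ΔT − α₂L₂ΔT = L₂ − L₁ = 4.00×10⁻³ m
α₁L₁ = 3.9216×10⁻⁵, α₂L₂ = 1.153856×10⁻⁶ → Δ(αL) = 3.8062144×10⁻⁵ m/K
ΔT = 4.00×10⁻³ / 3.8062144×10⁻⁵ = 105.091 K, so T = 11.5 + 105.091 = 116.591 °C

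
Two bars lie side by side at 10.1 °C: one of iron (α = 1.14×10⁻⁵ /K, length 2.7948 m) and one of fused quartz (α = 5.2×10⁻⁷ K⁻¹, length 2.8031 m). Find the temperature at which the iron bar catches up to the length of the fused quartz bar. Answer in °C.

Equal length when α₁L₁ΔT − α₂L₂ΔT = L₂ − L₁ = 8.30×10⁻³ m
α₁L₁ = 3.186072×10⁻⁵, α₂L₂ = 1.457612×10⁻⁶ → Δ(αL) = 3.0403108×10⁻⁵ m/K
ΔT = 8.30×10⁻³ / 3.0403108×10⁻⁵ = 272.998 K, so T = 10.1 + 272.998 = 283.098 °C

T = 283.1 °C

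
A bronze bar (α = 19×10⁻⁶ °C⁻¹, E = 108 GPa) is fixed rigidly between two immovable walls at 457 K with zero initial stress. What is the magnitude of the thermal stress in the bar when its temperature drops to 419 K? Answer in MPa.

σ = 78.0 MPa

Fully constrained: the free strain ε = αΔT is blocked, so σ = Eε = EαΔT.
|ΔT| = 38 K
σ = 108×10⁹ × 19×10⁻⁶ × 38 = 7.80×10⁷ Pa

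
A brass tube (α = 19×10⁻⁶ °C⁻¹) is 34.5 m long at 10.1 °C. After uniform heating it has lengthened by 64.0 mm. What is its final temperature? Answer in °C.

ΔL = αL₀ΔT ⇒ ΔT = ΔL / (αL₀)
ΔT = 64.0×10⁻³ m / (19×10⁻⁶ × 34.5 m) = 97.64 K
T = 10.1 + 97.64 = 107.74 °C

T = 108 °C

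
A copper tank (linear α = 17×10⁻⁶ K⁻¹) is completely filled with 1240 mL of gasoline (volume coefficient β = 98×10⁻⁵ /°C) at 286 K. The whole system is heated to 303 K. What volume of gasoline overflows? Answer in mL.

The tank also expands: β_container ≈ 3α = 5.1×10⁻⁵ /K
Net overflow = V₀(β_liq − 3α_cont)ΔT
β − 3α = 9.80×10⁻⁴ − 5.1×10⁻⁵ = 9.29×10⁻⁴ /K; ΔT = 17 K
ΔV = 1240 × 9.29×10⁻⁴ × 17 = 19.6 mL

19.6 mL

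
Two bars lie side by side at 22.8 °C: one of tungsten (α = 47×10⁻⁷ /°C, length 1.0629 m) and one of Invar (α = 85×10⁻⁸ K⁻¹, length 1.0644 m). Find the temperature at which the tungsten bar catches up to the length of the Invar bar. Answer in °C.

T = 389.5 °C

Equal length when α₁L₁ΔT − α₂L₂ΔT = L₂ − L₁ = 1.50×10⁻³ m
α₁L₁ = 4.99563×10⁻⁶, α₂L₂ = 9.0474×10⁻⁷ → Δ(αL) = 4.09089×10⁻⁶ m/K
ΔT = 1.50×10⁻³ / 4.09089×10⁻⁶ = 366.668 K, so T = 22.8 + 366.668 = 389.468 °C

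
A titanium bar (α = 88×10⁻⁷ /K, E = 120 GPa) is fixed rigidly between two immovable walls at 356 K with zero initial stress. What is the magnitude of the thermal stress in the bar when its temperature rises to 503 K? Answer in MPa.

σ = 155 MPa

Fully constrained: the free strain ε = αΔT is blocked, so σ = Eε = EαΔT.
|ΔT| = 147 K
σ = 120×10⁹ × 88×10⁻⁷ × 147 = 1.55×10⁸ Pa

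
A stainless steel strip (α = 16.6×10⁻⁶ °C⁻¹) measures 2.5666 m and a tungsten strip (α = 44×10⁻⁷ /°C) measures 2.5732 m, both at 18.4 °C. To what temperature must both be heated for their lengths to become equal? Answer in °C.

Equal length when α₁L₁ΔT − α₂L₂ΔT = L₂ − L₁ = 6.60×10⁻³ m
α₁L₁ = 4.260556×10⁻⁵, α₂L₂ = 1.132208×10⁻⁵ → Δ(αL) = 3.128348×10⁻⁵ m/K
ΔT = 6.60×10⁻³ / 3.128348×10⁻⁵ = 210.974 K, so T = 18.4 + 210.974 = 229.374 °C

T = 229.4 °C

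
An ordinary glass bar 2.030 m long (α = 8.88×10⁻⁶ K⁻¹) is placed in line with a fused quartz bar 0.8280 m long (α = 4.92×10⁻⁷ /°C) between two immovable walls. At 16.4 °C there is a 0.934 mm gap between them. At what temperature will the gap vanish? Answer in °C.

T = 67.1 °C

α₁L₁ = 1.80264×10⁻⁵ m/K, α₂L₂ = 4.07376×10⁻⁷ m/K → total 1.8433776×10⁻⁵ m/K
ΔT = g/(α₁L₁+α₂L₂) = 9.34×10⁻⁴ / 1.8433776×10⁻⁵ = 50.668 K
T = 16.4 + 50.668 = 67.068 °C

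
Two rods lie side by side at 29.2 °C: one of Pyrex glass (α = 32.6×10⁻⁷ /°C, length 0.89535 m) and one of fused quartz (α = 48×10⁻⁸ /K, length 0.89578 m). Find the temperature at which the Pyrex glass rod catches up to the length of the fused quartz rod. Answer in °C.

T = 202.0 °C

Equal length when α₁L₁ΔT − α₂L₂ΔT = L₂ − L₁ = 4.30×10⁻⁴ m
α₁L₁ = 2.918841×10⁻⁶, α₂L₂ = 4.299744×10⁻⁷ → Δ(αL) = 2.4888666×10⁻⁶ m/K
ΔT = 4.30×10⁻⁴ / 2.4888666×10⁻⁶ = 172.769 K, so T = 29.2 + 172.769 = 201.969 °C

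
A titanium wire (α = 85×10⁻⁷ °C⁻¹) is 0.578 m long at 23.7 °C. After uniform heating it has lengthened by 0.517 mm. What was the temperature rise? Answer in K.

ΔL = αL₀ΔT ⇒ ΔT = ΔL / (αL₀)
ΔT = 0.517×10⁻³ m / (85×10⁻⁷ × 0.578 m) = 105.23 K

ΔT = 105 K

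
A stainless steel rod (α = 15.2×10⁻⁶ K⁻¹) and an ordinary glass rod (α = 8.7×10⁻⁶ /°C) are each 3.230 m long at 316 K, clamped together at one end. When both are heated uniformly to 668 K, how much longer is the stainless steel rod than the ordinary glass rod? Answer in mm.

7.39 mm

ΔT = 352 K
stainless steel: ΔL = 15.2×10⁻⁶ × 3.230 m × 352 = 1.7282×10⁻² m = 17.282 mm
ordinary glass: ΔL = 8.7×10⁻⁶ × 3.230 m × 352 = 9.8916×10⁻³ m = 9.8916 mm
difference = 17.282 − 9.8916 = 7.3904 mm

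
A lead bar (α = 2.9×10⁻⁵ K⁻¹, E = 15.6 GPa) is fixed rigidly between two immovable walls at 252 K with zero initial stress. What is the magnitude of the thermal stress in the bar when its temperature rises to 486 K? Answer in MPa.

Fully constrained: the free strain ε = αΔT is blocked, so σ = Eε = EαΔT.
|ΔT| = 234 K
σ = 15.6×10⁹ × 2.9×10⁻⁵ × 234 = 1.06×10⁸ Pa

σ = 106 MPa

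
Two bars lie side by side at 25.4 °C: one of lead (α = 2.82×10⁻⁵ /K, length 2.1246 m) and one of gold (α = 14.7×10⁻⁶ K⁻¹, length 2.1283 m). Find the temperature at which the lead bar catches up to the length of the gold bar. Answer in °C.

T = 154.6 °C

Equal length when α₁L₁ΔT − α₂L₂ΔT = L₂ − L₁ = 3.70×10⁻³ m
α₁L₁ = 5.991372×10⁻⁵, α₂L₂ = 3.128601×10⁻⁵ → Δ(αL) = 2.862771×10⁻⁵ m/K
ΔT = 3.70×10⁻³ / 2.862771×10⁻⁵ = 129.245 K, so T = 25.4 + 129.245 = 154.645 °C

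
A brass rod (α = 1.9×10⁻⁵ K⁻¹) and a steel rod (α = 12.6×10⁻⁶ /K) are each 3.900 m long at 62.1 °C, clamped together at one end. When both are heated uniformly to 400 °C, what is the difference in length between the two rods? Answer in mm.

8.43 mm

ΔT = 337.9 K
brass: ΔL = 1.9×10⁻⁵ × 3.900 m × 337.9 = 2.5038×10⁻² m = 25.038 mm
steel: ΔL = 12.6×10⁻⁶ × 3.900 m × 337.9 = 1.6604×10⁻² m = 16.604 mm
difference = 25.038 − 16.604 = 8.434 mm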